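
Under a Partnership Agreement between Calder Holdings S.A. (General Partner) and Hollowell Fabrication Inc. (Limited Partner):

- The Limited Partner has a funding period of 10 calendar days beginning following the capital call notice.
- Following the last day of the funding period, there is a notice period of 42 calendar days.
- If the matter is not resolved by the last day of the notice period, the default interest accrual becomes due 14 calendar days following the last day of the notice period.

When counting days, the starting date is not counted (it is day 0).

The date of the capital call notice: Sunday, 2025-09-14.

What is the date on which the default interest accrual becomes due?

2025-11-19

Adding 10 calendar days to 2025-09-14 gives 2025-09-24, which is the last day of the funding period.
The last day of the notice period: 2025-09-24 + 42 days = 2025-11-05.
The date on which the default interest accrual becomes due: 2025-11-05 + 14 days = 2025-11-19.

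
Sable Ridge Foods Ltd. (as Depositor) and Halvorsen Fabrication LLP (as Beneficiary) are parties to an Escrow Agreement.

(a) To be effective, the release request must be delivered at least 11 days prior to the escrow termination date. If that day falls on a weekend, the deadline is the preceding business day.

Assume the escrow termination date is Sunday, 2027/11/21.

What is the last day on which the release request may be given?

2027/11/10

Counting back 11 calendar days from 2027/11/21 gives 2027/11/10. That is a Wednesday, so no adjustment is needed.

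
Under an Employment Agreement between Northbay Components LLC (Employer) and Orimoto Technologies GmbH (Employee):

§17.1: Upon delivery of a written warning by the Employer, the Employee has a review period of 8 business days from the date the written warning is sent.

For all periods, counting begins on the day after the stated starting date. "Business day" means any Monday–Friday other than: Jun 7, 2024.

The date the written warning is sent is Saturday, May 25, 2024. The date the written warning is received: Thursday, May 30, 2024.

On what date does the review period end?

Jun 5, 2024

From Saturday, May 25, 2024, 8 business days (May 27, May 28, May 29, May 30, May 31, Jun 3, Jun 4, Jun 5, skipping weekends) brings us to Wednesday, Jun 5, 2024, which is the last day of the review period.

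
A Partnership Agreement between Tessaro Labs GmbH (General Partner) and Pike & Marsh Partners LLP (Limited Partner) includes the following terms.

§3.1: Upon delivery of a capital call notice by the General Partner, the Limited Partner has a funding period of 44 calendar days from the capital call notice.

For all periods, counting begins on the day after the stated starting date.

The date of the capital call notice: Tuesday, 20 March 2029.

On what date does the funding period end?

3 May 2029

The last day of the funding period: 44 calendar days after 20 March 2029 is 3 May 2029.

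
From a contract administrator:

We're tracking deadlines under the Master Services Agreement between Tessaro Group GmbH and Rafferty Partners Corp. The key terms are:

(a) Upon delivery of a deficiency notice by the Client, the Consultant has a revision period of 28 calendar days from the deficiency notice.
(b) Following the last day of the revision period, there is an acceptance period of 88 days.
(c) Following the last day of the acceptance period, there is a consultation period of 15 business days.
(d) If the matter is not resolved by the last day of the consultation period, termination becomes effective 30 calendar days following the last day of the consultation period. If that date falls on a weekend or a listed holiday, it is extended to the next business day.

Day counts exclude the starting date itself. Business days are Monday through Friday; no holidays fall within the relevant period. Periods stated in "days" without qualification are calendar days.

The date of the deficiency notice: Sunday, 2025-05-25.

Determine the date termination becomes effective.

2025-11-10

Adding 28 calendar days to 2025-05-25 gives 2025-06-22, which is the last day of the revision period.
Adding 88 calendar days to 2025-06-22 gives 2025-09-18, which is the last day of the acceptance period.
The last day of the consultation period: counting 15 business days from Thursday, 2025-09-18 (Sep 19, Sep 22, Sep 23, Sep 24, …, Oct 7, Oct 8, Oct 9, skipping weekends) reaches Thursday, 2025-10-09.
The date termination becomes effective: 30 calendar days after 2025-10-09 is 2025-11-08. That falls on a Saturday, so it rolls to the next business day, Monday, 2025-11-10.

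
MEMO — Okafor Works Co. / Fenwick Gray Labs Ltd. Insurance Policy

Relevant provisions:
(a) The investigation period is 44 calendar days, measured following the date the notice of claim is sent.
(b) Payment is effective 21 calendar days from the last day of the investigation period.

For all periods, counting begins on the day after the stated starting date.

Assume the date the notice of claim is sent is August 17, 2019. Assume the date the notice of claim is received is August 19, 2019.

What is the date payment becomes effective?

October 21, 2019

The last day of the investigation period: 44 calendar days after August 17, 2019 is September 30, 2019.
The date payment becomes effective: September 30, 2019 + 21 days = October 21, 2019.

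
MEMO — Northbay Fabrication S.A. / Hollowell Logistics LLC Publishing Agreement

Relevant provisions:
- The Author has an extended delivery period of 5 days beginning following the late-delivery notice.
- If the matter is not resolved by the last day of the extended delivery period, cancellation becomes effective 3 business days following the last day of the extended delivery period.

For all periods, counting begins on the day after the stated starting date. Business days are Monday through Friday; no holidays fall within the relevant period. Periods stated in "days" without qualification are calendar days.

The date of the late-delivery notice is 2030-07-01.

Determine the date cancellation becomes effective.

2030-07-10

The last day of the extended delivery period: 5 calendar days after 2030-07-01 is 2030-07-06.
From Saturday, 2030-07-06, 3 business days (Jul 8, Jul 9, Jul 10, skipping weekends) brings us to Wednesday, 2030-07-10, which is the date cancellation becomes effective.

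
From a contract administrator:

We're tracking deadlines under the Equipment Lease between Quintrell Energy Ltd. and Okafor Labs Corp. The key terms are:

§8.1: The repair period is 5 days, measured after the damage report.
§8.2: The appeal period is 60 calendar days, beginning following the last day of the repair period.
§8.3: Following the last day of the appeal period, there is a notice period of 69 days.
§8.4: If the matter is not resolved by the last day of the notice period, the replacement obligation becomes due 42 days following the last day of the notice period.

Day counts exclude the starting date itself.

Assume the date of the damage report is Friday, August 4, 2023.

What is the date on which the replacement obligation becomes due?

Adding 5 calendar days to August 4, 2023 gives August 9, 2023, which is the last day of the repair period.
Adding 60 calendar days to August 9, 2023 gives October 8, 2023, which is the last day of the appeal period.
The last day of the notice period: October 8, 2023 + 69 days = December 16, 2023.
Adding 42 calendar days to December 16, 2023 gives January 27, 2024, which is the date on which the replacement obligation becomes due.

January 27, 2024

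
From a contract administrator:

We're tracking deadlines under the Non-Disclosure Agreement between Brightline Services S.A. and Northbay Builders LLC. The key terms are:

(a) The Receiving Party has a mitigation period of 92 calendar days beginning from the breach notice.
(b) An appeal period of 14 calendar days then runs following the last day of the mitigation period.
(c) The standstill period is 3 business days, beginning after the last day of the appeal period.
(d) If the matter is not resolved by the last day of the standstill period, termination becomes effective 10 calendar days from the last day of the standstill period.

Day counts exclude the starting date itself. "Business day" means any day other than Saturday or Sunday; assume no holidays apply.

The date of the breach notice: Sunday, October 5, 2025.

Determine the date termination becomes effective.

February 1, 2026

The last day of the mitigation period: 92 calendar days after October 5, 2025 is January 5, 2026.
The last day of the appeal period: January 5, 2026 + 14 days = January 19, 2026.
The last day of the standstill period: counting 3 business days from Monday, January 19, 2026 (Jan 20, Jan 21, Jan 22, skipping weekends) reaches Thursday, January 22, 2026.
The date termination becomes effective: January 22, 2026 + 10 days = February 1, 2026.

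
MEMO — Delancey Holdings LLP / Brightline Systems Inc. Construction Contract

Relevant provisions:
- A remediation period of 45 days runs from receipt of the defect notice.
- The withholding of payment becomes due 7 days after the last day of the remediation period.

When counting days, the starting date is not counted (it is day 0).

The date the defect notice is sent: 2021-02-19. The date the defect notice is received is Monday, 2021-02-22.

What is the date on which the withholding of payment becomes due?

2021-04-15

Adding 45 calendar days to 2021-02-22 gives 2021-04-08, which is the last day of the remediation period.
The date on which the withholding of payment becomes due: 7 calendar days after 2021-04-08 is 2021-04-15.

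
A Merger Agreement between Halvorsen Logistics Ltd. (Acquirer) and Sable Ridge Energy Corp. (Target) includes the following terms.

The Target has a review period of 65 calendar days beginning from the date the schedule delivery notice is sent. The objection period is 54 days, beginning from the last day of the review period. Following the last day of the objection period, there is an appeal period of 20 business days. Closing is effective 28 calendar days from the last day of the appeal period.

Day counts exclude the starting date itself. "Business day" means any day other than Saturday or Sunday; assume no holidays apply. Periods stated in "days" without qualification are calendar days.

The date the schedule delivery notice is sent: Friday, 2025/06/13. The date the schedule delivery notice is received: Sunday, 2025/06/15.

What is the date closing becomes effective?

2025/12/05

The last day of the review period: 65 calendar days after 2025/06/13 is 2025/08/17.
Adding 54 calendar days to 2025/08/17 gives 2025/10/10, which is the last day of the objection period.
The last day of the appeal period: counting 20 business days from Friday, 2025/10/10 (Oct 13, Oct 14, Oct 15, Oct 16, …, Nov 5, Nov 6, Nov 7, skipping weekends) reaches Friday, 2025/11/07.
The date closing becomes effective: 2025/11/07 + 28 days = 2025/12/05.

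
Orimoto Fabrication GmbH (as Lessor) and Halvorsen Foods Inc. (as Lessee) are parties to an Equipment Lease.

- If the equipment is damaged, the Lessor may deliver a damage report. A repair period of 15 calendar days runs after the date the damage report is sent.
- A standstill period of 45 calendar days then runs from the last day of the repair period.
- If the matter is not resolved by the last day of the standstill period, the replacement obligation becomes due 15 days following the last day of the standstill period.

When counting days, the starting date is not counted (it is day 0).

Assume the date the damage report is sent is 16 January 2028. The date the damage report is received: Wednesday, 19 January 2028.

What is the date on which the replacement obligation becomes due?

The last day of the repair period: 15 calendar days after 16 January 2028 is 31 January 2028.
The last day of the standstill period: 31 January 2028 + 45 days = 16 March 2028.
The date on which the replacement obligation becomes due: 15 calendar days after 16 March 2028 is 31 March 2028.

31 March 2028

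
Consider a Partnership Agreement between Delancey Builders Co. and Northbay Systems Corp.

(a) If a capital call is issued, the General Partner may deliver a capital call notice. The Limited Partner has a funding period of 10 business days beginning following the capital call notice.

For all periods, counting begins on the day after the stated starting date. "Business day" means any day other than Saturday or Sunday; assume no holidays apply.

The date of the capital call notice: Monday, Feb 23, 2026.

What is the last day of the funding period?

The last day of the funding period: 10 business days after Monday, Feb 23, 2026, skipping weekends — Feb 24, Feb 25, Feb 26, Feb 27, Mar 2, Mar 3, Mar 4, Mar 5, Mar 6, Mar 9 — lands on Monday, Mar 9, 2026.

Mar 9, 2026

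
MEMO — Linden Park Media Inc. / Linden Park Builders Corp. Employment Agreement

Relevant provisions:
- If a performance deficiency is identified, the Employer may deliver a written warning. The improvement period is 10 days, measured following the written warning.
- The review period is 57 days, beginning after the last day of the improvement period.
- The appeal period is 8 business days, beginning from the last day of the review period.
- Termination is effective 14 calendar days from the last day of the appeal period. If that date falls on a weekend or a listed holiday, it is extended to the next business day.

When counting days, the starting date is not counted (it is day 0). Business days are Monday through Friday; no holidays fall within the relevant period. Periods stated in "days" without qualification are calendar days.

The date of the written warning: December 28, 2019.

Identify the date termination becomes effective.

March 30, 2020

Adding 10 calendar days to December 28, 2019 gives January 7, 2020, which is the last day of the improvement period.
The last day of the review period: January 7, 2020 + 57 days = March 4, 2020.
The last day of the appeal period: 8 business days after Wednesday, March 4, 2020, skipping weekends — Mar 5, Mar 6, Mar 9, Mar 10, Mar 11, Mar 12, Mar 13, Mar 16 — lands on Monday, March 16, 2020.
Adding 14 calendar days to March 16, 2020 gives March 30, 2020, which is the date termination becomes effective. March 30, 2020 is a Monday, so no roll-forward applies.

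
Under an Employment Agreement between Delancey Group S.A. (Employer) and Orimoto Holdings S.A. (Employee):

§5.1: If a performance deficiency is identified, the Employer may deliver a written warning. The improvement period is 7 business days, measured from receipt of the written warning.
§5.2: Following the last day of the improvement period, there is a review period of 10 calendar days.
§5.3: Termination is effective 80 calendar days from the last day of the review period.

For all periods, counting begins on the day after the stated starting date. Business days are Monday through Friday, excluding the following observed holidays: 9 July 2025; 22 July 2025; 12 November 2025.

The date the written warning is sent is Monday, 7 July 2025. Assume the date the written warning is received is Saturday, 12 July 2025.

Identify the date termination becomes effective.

21 October 2025

The last day of the improvement period: 7 business days after Saturday, 12 July 2025, skipping weekends and the listed holiday on Jul 22 — Jul 14, Jul 15, Jul 16, Jul 17, Jul 18, Jul 21, Jul 23 — lands on Wednesday, 23 July 2025.
The last day of the review period: 23 July 2025 + 10 days = 2 August 2025.
Adding 80 calendar days to 2 August 2025 gives 21 October 2025, which is the date termination becomes effective.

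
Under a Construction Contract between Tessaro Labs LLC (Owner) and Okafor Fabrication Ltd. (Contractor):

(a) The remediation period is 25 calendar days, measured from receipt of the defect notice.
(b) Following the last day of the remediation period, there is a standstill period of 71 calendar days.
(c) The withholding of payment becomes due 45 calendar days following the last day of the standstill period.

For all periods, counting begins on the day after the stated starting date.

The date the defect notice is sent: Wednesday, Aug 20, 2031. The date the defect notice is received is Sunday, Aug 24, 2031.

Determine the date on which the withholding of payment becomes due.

Jan 12, 2032

The last day of the remediation period: Aug 24, 2031 + 25 days = Sep 18, 2031.
The last day of the standstill period: 71 calendar days after Sep 18, 2031 is Nov 28, 2031.
The date on which the withholding of payment becomes due: 45 calendar days after Nov 28, 2031 is Jan 12, 2032.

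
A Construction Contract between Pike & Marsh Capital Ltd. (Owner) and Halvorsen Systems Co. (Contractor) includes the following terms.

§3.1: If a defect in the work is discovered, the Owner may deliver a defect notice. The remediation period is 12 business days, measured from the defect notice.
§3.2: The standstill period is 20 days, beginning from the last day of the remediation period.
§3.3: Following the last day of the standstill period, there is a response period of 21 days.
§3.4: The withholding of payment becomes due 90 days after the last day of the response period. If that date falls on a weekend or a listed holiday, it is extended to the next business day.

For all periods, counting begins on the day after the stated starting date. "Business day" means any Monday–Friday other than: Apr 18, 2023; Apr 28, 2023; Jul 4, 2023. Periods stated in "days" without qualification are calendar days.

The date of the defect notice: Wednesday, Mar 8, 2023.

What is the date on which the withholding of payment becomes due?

Aug 2, 2023

The last day of the remediation period: counting 12 business days from Wednesday, Mar 8, 2023 (Mar 9, Mar 10, Mar 13, Mar 14, …, Mar 22, Mar 23, Mar 24, skipping weekends) reaches Friday, Mar 24, 2023.
Adding 20 calendar days to Mar 24, 2023 gives Apr 13, 2023, which is the last day of the standstill period.
Adding 21 calendar days to Apr 13, 2023 gives May 4, 2023, which is the last day of the response period.
The date on which the withholding of payment becomes due: May 4, 2023 + 90 days = Aug 2, 2023. Aug 2, 2023 is a Wednesday and is not a listed holiday, so no roll-forward applies.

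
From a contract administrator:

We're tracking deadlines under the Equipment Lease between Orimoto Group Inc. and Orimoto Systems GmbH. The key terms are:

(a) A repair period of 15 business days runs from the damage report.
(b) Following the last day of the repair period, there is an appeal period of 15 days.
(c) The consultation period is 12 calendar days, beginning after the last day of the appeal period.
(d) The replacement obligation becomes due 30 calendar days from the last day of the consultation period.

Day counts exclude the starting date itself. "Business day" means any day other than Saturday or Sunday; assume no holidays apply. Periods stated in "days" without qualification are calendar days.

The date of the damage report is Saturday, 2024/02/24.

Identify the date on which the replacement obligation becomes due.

The last day of the repair period: counting 15 business days from Saturday, 2024/02/24 (Feb 26, Feb 27, Feb 28, Feb 29, …, Mar 13, Mar 14, Mar 15, skipping weekends) reaches Friday, 2024/03/15.
The last day of the appeal period: 15 calendar days after 2024/03/15 is 2024/03/30.
The last day of the consultation period: 12 calendar days after 2024/03/30 is 2024/04/11.
The date on which the replacement obligation becomes due: 30 calendar days after 2024/04/11 is 2024/05/11.

2024/05/11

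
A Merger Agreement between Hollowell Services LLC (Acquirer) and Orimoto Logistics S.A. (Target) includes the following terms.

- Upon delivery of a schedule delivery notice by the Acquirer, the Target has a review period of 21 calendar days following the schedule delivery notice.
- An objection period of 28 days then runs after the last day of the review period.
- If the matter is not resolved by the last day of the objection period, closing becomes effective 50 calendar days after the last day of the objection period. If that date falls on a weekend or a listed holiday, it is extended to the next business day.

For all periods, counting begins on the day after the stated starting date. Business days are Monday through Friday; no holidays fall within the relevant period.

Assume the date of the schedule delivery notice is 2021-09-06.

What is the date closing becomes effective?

The last day of the review period: 2021-09-06 + 21 days = 2021-09-27.
Adding 28 calendar days to 2021-09-27 gives 2021-10-25, which is the last day of the objection period.
The date closing becomes effective: 2021-10-25 + 50 days = 2021-12-14. 2021-12-14 is a Tuesday, so no roll-forward applies.

2021-12-14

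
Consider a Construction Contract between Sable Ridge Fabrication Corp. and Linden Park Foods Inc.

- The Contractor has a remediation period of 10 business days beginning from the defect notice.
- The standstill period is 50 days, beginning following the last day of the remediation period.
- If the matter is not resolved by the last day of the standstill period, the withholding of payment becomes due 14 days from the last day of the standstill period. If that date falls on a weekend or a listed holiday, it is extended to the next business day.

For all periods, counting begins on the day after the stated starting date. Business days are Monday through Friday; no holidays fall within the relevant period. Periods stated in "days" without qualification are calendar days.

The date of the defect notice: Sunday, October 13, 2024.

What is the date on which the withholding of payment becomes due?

The last day of the remediation period: counting 10 business days from Sunday, October 13, 2024 (Oct 14, Oct 15, Oct 16, Oct 17, Oct 18, Oct 21, Oct 22, Oct 23, Oct 24, Oct 25, skipping weekends) reaches Friday, October 25, 2024.
The last day of the standstill period: October 25, 2024 + 50 days = December 14, 2024.
The date on which the withholding of payment becomes due: December 14, 2024 + 14 days = December 28, 2024. That falls on a Saturday, so it rolls to the next business day, Monday, December 30, 2024.

December 30, 2024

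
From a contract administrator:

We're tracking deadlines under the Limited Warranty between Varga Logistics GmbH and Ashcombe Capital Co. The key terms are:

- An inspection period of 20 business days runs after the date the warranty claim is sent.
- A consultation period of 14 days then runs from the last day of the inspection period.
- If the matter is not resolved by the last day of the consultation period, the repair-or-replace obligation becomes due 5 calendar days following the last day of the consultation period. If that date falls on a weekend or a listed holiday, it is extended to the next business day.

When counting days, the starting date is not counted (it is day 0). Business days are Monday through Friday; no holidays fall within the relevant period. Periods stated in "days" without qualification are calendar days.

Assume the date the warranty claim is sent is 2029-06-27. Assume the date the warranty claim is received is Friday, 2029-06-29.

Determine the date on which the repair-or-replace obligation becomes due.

The last day of the inspection period: 20 business days after Wednesday, 2029-06-27, skipping weekends — Jun 28, Jun 29, Jul 2, Jul 3, …, Jul 23, Jul 24, Jul 25 — lands on Wednesday, 2029-07-25.
Adding 14 calendar days to 2029-07-25 gives 2029-08-08, which is the last day of the consultation period.
The date on which the repair-or-replace obligation becomes due: 5 calendar days after 2029-08-08 is 2029-08-13. 2029-08-13 is a Monday, so no roll-forward applies.

2029-08-13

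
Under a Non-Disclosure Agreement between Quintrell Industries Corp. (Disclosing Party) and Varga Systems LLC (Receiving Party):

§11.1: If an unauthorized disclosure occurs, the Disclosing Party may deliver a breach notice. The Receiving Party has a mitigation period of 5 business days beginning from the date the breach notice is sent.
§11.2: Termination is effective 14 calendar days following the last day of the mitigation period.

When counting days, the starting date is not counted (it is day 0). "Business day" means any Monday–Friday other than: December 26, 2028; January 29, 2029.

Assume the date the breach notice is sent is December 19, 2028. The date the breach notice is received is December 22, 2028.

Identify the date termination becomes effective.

The last day of the mitigation period: counting 5 business days from Tuesday, December 19, 2028 (Dec 20, Dec 21, Dec 22, Dec 25, Dec 27, skipping weekends and the listed holiday on Dec 26) reaches Wednesday, December 27, 2028.
The date termination becomes effective: December 27, 2028 + 14 days = January 10, 2029.

January 10, 2029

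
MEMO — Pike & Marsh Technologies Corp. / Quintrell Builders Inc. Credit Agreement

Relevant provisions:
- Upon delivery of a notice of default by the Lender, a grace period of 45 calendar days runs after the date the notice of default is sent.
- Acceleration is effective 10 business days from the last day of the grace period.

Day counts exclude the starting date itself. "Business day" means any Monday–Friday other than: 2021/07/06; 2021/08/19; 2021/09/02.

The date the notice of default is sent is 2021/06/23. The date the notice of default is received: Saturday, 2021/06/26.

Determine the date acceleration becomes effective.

2021/08/23

Adding 45 calendar days to 2021/06/23 gives 2021/08/07, which is the last day of the grace period.
The date acceleration becomes effective: counting 10 business days from Saturday, 2021/08/07 (Aug 9, Aug 10, Aug 11, Aug 12, Aug 13, Aug 16, Aug 17, Aug 18, Aug 20, Aug 23, skipping weekends and the listed holiday on Aug 19) reaches Monday, 2021/08/23.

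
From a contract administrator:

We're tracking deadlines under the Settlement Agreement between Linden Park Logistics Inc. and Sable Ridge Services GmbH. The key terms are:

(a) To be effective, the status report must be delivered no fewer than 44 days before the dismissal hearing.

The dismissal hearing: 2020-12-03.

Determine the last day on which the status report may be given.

2020-10-20

Counting back 44 calendar days from 2020-12-03 gives 2020-10-20.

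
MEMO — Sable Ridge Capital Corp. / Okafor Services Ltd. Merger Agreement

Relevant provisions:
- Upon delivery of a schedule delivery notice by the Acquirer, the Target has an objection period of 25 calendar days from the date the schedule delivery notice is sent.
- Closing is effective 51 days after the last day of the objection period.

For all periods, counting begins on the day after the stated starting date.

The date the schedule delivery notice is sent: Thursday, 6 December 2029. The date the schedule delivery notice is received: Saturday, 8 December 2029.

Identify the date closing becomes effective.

20 February 2030

Adding 25 calendar days to 6 December 2029 gives 31 December 2029, which is the last day of the objection period.
The date closing becomes effective: 51 calendar days after 31 December 2029 is 20 February 2030.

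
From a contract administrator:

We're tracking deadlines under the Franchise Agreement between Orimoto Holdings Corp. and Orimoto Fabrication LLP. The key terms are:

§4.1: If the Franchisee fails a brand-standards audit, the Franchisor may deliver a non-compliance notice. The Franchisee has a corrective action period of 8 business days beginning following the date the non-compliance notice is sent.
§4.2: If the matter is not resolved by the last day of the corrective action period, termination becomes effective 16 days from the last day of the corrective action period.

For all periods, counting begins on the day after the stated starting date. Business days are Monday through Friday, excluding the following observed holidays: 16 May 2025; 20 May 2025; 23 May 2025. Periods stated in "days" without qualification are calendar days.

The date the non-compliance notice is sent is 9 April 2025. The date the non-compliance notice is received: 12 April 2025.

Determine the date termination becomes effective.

7 May 2025

From Wednesday, 9 April 2025, 8 business days (Apr 10, Apr 11, Apr 14, Apr 15, Apr 16, Apr 17, Apr 18, Apr 21, skipping weekends) brings us to Monday, 21 April 2025, which is the last day of the corrective action period.
The date termination becomes effective: 21 April 2025 + 16 days = 7 May 2025.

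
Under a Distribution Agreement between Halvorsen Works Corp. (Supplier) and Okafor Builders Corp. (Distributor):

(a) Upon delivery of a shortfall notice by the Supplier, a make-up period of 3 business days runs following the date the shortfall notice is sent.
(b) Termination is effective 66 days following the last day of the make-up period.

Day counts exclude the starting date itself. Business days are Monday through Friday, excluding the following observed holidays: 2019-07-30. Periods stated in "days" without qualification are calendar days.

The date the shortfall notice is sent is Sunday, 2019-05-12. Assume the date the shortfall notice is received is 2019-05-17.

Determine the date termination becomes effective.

2019-07-20

The last day of the make-up period: counting 3 business days from Sunday, 2019-05-12 (May 13, May 14, May 15, skipping weekends) reaches Wednesday, 2019-05-15.
The date termination becomes effective: 2019-05-15 + 66 days = 2019-07-20.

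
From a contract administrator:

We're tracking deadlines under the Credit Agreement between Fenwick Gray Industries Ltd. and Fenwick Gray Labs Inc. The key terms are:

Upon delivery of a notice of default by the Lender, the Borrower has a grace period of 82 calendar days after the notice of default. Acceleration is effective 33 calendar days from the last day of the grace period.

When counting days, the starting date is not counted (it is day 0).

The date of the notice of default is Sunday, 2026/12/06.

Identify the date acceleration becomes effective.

2027/03/31

The last day of the grace period: 2026/12/06 + 82 days = 2027/02/26.
The date acceleration becomes effective: 2027/02/26 + 33 days = 2027/03/31.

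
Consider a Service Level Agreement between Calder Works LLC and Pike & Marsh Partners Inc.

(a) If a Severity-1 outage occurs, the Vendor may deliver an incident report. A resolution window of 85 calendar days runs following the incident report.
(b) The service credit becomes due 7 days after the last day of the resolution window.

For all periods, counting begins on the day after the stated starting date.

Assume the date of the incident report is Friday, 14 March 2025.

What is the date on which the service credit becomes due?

Adding 85 calendar days to 14 March 2025 gives 7 June 2025, which is the last day of the resolution window.
The date on which the service credit becomes due: 7 calendar days after 7 June 2025 is 14 June 2025.

14 June 2025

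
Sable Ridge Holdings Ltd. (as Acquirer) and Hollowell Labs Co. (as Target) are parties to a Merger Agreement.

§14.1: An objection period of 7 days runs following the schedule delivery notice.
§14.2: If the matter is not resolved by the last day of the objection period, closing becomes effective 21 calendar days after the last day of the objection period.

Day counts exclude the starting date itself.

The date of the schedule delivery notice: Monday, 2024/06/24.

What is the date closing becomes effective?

The last day of the objection period: 7 calendar days after 2024/06/24 is 2024/07/01.
The date closing becomes effective: 2024/07/01 + 21 days = 2024/07/22.

2024/07/22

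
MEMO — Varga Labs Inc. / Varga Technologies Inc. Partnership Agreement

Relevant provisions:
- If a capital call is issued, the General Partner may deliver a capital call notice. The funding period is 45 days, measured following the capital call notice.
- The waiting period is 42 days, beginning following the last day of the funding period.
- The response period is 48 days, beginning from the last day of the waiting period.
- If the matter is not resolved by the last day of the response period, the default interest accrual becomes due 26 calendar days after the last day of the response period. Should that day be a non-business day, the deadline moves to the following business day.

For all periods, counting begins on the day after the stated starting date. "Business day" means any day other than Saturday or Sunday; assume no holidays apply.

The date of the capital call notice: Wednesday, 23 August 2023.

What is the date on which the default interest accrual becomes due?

The last day of the funding period: 23 August 2023 + 45 days = 7 October 2023.
Adding 42 calendar days to 7 October 2023 gives 18 November 2023, which is the last day of the waiting period.
The last day of the response period: 18 November 2023 + 48 days = 5 January 2024.
The date on which the default interest accrual becomes due: 5 January 2024 + 26 days = 31 January 2024. 31 January 2024 is a Wednesday, so no roll-forward applies.

31 January 2024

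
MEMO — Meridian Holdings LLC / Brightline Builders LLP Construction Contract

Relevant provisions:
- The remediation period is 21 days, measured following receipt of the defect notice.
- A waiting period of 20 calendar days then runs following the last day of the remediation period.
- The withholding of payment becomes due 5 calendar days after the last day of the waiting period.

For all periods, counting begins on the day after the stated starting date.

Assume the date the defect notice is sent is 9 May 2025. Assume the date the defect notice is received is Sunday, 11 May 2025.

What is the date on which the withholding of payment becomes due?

The last day of the remediation period: 11 May 2025 + 21 days = 1 June 2025.
Adding 20 calendar days to 1 June 2025 gives 21 June 2025, which is the last day of the waiting period.
Adding 5 calendar days to 21 June 2025 gives 26 June 2025, which is the date on which the withholding of payment becomes due.

26 June 2025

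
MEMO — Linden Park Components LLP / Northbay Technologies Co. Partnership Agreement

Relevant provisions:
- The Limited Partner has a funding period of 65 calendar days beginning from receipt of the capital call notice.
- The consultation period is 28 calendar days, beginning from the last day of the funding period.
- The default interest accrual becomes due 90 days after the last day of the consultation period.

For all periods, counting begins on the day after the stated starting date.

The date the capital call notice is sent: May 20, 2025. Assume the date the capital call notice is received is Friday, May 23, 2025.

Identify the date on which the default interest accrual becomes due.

The last day of the funding period: 65 calendar days after May 23, 2025 is Jul 27, 2025.
The last day of the consultation period: 28 calendar days after Jul 27, 2025 is Aug 24, 2025.
The date on which the default interest accrual becomes due: 90 calendar days after Aug 24, 2025 is Nov 22, 2025.

Nov 22, 2025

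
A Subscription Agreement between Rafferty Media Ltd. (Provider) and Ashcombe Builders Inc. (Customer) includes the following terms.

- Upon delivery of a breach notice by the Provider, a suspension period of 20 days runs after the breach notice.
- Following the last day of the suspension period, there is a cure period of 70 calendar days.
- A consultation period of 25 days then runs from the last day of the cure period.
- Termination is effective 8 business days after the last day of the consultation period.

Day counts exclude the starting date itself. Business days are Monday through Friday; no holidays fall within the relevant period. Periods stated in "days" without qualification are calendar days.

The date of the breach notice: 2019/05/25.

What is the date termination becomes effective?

The last day of the suspension period: 2019/05/25 + 20 days = 2019/06/14.
Adding 70 calendar days to 2019/06/14 gives 2019/08/23, which is the last day of the cure period.
The last day of the consultation period: 2019/08/23 + 25 days = 2019/09/17.
The date termination becomes effective: counting 8 business days from Tuesday, 2019/09/17 (Sep 18, Sep 19, Sep 20, Sep 23, Sep 24, Sep 25, Sep 26, Sep 27, skipping weekends) reaches Friday, 2019/09/27.

2019/09/27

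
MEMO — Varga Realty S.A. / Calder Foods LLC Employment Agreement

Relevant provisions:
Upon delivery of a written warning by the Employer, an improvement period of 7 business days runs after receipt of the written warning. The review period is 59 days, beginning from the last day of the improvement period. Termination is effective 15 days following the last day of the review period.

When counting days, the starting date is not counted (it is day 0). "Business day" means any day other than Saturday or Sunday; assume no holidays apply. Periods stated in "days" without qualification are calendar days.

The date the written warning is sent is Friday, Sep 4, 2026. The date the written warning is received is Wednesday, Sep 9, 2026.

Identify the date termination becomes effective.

Dec 1, 2026

The last day of the improvement period: 7 business days after Wednesday, Sep 9, 2026, skipping weekends — Sep 10, Sep 11, Sep 14, Sep 15, Sep 16, Sep 17, Sep 18 — lands on Friday, Sep 18, 2026.
The last day of the review period: 59 calendar days after Sep 18, 2026 is Nov 16, 2026.
The date termination becomes effective: 15 calendar days after Nov 16, 2026 is Dec 1, 2026.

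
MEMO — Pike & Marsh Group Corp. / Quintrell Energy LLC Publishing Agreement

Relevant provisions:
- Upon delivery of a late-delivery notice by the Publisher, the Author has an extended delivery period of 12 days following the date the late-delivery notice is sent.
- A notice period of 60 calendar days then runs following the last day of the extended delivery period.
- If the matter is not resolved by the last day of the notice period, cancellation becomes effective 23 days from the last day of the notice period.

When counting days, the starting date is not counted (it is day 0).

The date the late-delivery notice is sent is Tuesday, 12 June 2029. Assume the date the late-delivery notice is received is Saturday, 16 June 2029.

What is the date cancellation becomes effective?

15 September 2029

Adding 12 calendar days to 12 June 2029 gives 24 June 2029, which is the last day of the extended delivery period.
Adding 60 calendar days to 24 June 2029 gives 23 August 2029, which is the last day of the notice period.
Adding 23 calendar days to 23 August 2029 gives 15 September 2029, which is the date cancellation becomes effective.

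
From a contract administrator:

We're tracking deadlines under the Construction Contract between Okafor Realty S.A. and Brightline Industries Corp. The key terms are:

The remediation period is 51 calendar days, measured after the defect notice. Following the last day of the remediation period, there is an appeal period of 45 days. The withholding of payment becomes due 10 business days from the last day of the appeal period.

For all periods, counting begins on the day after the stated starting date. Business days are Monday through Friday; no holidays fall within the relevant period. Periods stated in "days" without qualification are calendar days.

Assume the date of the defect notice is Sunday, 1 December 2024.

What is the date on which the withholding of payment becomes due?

21 March 2025

Adding 51 calendar days to 1 December 2024 gives 21 January 2025, which is the last day of the remediation period.
Adding 45 calendar days to 21 January 2025 gives 7 March 2025, which is the last day of the appeal period.
The date on which the withholding of payment becomes due: counting 10 business days from Friday, 7 March 2025 (Mar 10, Mar 11, Mar 12, Mar 13, Mar 14, Mar 17, Mar 18, Mar 19, Mar 20, Mar 21, skipping weekends) reaches Friday, 21 March 2025.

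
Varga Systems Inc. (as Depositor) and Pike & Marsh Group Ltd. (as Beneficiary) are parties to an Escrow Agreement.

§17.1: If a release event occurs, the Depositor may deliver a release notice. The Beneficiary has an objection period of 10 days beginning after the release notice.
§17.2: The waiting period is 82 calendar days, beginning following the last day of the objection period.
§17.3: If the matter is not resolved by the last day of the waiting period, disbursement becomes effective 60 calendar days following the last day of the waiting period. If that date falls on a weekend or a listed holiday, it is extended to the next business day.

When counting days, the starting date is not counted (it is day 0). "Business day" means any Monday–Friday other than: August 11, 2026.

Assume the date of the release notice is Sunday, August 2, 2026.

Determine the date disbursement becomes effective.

January 1, 2027

The last day of the objection period: August 2, 2026 + 10 days = August 12, 2026.
Adding 82 calendar days to August 12, 2026 gives November 2, 2026, which is the last day of the waiting period.
Adding 60 calendar days to November 2, 2026 gives January 1, 2027, which is the date disbursement becomes effective. January 1, 2027 is a Friday and is not a listed holiday, so no roll-forward applies.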